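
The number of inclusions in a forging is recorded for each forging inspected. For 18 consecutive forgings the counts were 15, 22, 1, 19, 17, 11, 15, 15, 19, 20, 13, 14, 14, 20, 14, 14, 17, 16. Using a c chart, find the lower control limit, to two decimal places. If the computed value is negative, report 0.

c̄ = (15 + 22 + 1 + 19 + 17 + 11 + 15 + 15 + 19 + 20 + 13 + 14 + 14 + 20 + 14 + 14 + 17 + 16) / 18 = 276 / 18 = 15.3333
LCL = c̄ − 3√c̄ = 15.3333 − 3 × 3.9158 = 3.5860

3.59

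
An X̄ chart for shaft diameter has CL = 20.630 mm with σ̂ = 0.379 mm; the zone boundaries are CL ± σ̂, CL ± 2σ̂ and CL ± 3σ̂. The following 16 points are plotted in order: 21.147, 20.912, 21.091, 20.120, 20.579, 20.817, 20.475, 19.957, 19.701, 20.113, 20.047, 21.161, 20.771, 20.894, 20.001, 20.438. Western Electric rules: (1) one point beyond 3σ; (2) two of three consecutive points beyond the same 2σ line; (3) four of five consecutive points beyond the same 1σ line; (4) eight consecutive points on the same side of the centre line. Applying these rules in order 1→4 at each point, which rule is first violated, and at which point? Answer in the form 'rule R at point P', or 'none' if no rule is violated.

Zone of each point (C = within 1σ̂, B = 1σ̂–2σ̂, A = 2σ̂–3σ̂, * = beyond 3σ̂; sign = side of CL): 1:+B, 2:+C, 3:+B, 4:-B, 5:-C, 6:+C, 7:-C, 8:-B, 9:-A, 10:-B, 11:-B, 12:+B, 13:+C, 14:+C, 15:-B, 16:-C
Rule 3 (four of five consecutive points beyond the same 1σ limit) is satisfied at point 11.

rule 3 at point 11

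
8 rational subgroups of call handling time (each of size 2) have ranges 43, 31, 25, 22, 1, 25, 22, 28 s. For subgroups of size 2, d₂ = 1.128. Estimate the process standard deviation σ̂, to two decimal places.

21.83

R̄ = (43 + 31 + 25 + 22 + 1 + 25 + 22 + 28) / 8 = 24.6250
σ̂ = R̄ / d₂ = 24.6250 / 1.128 = 21.8307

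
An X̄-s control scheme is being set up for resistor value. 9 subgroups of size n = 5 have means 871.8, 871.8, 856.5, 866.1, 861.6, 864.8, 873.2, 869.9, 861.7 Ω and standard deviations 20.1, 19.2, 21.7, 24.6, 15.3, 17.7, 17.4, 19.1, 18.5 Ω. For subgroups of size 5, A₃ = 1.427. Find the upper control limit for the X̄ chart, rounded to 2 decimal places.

X̄̄ = (871.8 + 871.8 + 856.5 + 866.1 + 861.6 + 864.8 + 873.2 + 869.9 + 861.7) / 9 = 866.3778
s̄ = (20.1 + 19.2 + 21.7 + 24.6 + 15.3 + 17.7 + 17.4 + 19.1 + 18.5) / 9 = 19.2889
UCL = X̄̄ + A₃·s̄ = 866.3778 + 1.427 × 19.2889 = 893.9030

893.90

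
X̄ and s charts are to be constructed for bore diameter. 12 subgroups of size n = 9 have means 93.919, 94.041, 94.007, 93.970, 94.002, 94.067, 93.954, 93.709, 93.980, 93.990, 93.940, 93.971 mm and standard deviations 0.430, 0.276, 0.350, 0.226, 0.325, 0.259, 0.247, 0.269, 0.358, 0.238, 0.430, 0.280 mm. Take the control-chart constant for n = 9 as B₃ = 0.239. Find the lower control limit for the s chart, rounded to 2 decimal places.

s̄ = (0.430 + 0.276 + 0.350 + 0.226 + 0.325 + 0.259 + 0.247 + 0.269 + 0.358 + 0.238 + 0.430 + 0.280) / 12 = 0.3073
LCL_s = B₃·s̄ = 0.239 × 0.3073 = 0.0735

0.07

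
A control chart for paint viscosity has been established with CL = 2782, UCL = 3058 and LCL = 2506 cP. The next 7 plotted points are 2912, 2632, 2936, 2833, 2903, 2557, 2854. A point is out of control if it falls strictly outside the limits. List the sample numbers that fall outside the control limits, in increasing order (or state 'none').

none

All 7 points lie within [2506, 3058].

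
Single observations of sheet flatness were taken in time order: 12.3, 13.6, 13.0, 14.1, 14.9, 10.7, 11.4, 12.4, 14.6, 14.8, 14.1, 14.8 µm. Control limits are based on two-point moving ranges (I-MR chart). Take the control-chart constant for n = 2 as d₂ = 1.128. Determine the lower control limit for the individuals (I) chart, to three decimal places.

10.128

X̄ = (12.3 + 13.6 + 13.0 + 14.1 + 14.9 + 10.7 + 11.4 + 12.4 + 14.6 + 14.8 + 14.1 + 14.8) / 12 = 13.3917
Moving ranges: 1.3, 0.6, 1.1, 0.8, 4.2, 0.7, 1.0, 2.2, 0.2, 0.7, 0.7; M̄R̄ = 13.5000 / 11 = 1.2273
LCL = X̄ − 3·M̄R̄/d₂ = 13.3917 − 3 × 1.2273 / 1.128 = 10.1276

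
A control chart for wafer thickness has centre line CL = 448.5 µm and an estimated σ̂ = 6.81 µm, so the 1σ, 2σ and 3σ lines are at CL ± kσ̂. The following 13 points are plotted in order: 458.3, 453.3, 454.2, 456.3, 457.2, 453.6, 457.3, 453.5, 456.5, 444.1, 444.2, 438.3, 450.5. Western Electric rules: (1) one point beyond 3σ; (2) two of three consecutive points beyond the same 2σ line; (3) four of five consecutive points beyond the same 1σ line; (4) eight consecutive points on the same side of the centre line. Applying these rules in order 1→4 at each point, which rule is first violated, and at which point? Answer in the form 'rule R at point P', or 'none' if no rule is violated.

rule 4 at point 8

Zone of each point (C = within 1σ̂, B = 1σ̂–2σ̂, A = 2σ̂–3σ̂, * = beyond 3σ̂; sign = side of CL): 1:+B, 2:+C, 3:+C, 4:+B, 5:+B, 6:+C, 7:+B, 8:+C, 9:+B, 10:-C, 11:-C, 12:-B, 13:+C
Rule 4 (eight consecutive points on the same side of the centre line) is satisfied at point 8.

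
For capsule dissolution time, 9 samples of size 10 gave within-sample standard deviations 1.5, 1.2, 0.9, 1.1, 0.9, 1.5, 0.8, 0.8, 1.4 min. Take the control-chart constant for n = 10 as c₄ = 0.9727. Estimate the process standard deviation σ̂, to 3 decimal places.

1.154

s̄ = (1.5 + 1.2 + 0.9 + 1.1 + 0.9 + 1.5 + 0.8 + 0.8 + 1.4) / 9 = 1.1222
σ̂ = s̄ / c₄ = 1.1222 / 0.9727 = 1.1537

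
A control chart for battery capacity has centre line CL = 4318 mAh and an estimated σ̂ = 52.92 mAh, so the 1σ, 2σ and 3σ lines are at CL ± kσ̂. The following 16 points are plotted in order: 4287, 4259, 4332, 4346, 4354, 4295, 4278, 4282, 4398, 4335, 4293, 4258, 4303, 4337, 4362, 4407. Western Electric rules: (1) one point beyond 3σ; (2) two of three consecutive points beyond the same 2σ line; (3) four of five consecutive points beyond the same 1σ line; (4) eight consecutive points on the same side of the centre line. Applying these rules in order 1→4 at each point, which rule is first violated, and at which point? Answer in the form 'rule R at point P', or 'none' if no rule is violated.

Zone of each point (C = within 1σ̂, B = 1σ̂–2σ̂, A = 2σ̂–3σ̂, * = beyond 3σ̂; sign = side of CL): 1:-C, 2:-B, 3:+C, 4:+C, 5:+C, 6:-C, 7:-C, 8:-C, 9:+B, 10:+C, 11:-C, 12:-B, 13:-C, 14:+C, 15:+C, 16:+B
No rule fires across all 16 points.

none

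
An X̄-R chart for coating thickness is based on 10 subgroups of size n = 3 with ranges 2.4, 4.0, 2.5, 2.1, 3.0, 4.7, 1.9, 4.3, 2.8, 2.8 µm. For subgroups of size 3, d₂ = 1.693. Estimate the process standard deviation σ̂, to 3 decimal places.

R̄ = (2.4 + 4.0 + 2.5 + 2.1 + 3.0 + 4.7 + 1.9 + 4.3 + 2.8 + 2.8) / 10 = 3.0500
σ̂ = R̄ / d₂ = 3.0500 / 1.693 = 1.8015

1.802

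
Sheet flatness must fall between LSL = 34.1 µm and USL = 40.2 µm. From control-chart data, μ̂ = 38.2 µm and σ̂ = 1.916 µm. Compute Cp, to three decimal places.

Cp = (USL − LSL) / (6σ̂) = (40.2 − 34.1) / (6 × 1.916) = 6.1000 / 11.4960 = 0.5306

0.531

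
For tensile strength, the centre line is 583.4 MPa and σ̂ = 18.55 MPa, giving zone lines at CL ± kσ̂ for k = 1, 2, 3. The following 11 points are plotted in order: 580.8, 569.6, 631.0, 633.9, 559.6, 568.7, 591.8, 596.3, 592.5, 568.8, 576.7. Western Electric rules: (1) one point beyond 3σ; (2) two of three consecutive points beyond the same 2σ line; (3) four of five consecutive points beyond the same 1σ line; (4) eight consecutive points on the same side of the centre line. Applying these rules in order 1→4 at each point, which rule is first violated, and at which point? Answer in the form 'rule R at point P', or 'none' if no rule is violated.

rule 2 at point 4

Zone of each point (C = within 1σ̂, B = 1σ̂–2σ̂, A = 2σ̂–3σ̂, * = beyond 3σ̂; sign = side of CL): 1:-C, 2:-C, 3:+A, 4:+A, 5:-B, 6:-C, 7:+C, 8:+C, 9:+C, 10:-C, 11:-C
Rule 2 (two of three consecutive points beyond the same 2σ limit) is satisfied at point 4.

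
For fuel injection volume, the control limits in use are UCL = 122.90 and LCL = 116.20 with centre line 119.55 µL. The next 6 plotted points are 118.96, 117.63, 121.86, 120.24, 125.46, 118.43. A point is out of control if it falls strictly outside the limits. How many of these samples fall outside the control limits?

1

Compare each point to [116.20, 122.90]: sample 5 = 125.46 > UCL.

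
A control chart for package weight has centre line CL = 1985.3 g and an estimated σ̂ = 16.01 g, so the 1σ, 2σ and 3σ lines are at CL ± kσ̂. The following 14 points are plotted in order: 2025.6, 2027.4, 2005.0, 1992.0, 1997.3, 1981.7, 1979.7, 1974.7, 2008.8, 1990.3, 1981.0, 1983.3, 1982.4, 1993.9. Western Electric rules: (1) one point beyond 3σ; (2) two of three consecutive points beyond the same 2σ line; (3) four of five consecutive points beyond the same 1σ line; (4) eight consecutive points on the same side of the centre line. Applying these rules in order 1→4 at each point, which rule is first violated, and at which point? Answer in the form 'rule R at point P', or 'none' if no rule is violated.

Zone of each point (C = within 1σ̂, B = 1σ̂–2σ̂, A = 2σ̂–3σ̂, * = beyond 3σ̂; sign = side of CL): 1:+A, 2:+A, 3:+B, 4:+C, 5:+C, 6:-C, 7:-C, 8:-C, 9:+B, 10:+C, 11:-C, 12:-C, 13:-C, 14:+C
Rule 2 (two of three consecutive points beyond the same 2σ limit) is satisfied at point 2.

rule 2 at point 2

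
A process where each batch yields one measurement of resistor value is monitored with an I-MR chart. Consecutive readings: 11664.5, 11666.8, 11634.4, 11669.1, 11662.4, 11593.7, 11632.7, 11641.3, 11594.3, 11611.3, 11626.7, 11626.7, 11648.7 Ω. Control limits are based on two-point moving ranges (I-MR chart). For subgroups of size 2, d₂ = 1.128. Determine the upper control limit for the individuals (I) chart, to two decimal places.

11701.47

X̄ = (11664.5 + 11666.8 + 11634.4 + 11669.1 + 11662.4 + 11593.7 + 11632.7 + 11641.3 + 11594.3 + 11611.3 + 11626.7 + 11626.7 + 11648.7) / 13 = 11636.3538
Moving ranges: 2.3, 32.4, 34.7, 6.7, 68.7, 39.0, 8.6, 47.0, 17.0, 15.4, 0.0, 22.0; M̄R̄ = 293.8000 / 12 = 24.4833
UCL = X̄ + 3·M̄R̄/d₂ = 11636.3538 + 3 × 24.4833 / 1.128 = 11701.4691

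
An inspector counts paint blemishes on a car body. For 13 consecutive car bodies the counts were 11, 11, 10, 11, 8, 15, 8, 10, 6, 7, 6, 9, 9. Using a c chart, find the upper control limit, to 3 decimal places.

c̄ = (11 + 11 + 10 + 11 + 8 + 15 + 8 + 10 + 6 + 7 + 6 + 9 + 9) / 13 = 121 / 13 = 9.3077
UCL = c̄ + 3√c̄ = 9.3077 + 3 × √9.3077 = 9.3077 + 3 × 3.0509 = 18.4602

18.460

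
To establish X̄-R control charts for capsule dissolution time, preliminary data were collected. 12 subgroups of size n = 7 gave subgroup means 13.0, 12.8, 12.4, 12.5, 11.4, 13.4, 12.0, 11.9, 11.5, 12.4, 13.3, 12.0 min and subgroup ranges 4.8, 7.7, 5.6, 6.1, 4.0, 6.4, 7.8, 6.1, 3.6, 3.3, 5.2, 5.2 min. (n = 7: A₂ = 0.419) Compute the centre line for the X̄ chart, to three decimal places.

X̄̄ = (13.0 + 12.8 + 12.4 + 12.5 + 11.4 + 13.4 + 12.0 + 11.9 + 11.5 + 12.4 + 13.3 + 12.0) / 12 = 148.6000 / 12 = 12.3833
CL = X̄̄ = 12.3833

12.383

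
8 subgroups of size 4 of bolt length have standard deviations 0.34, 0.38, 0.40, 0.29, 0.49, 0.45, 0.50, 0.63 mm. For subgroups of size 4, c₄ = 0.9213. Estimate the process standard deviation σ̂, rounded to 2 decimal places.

0.47

s̄ = (0.34 + 0.38 + 0.40 + 0.29 + 0.49 + 0.45 + 0.50 + 0.63) / 8 = 0.4350
σ̂ = s̄ / c₄ = 0.4350 / 0.9213 = 0.4722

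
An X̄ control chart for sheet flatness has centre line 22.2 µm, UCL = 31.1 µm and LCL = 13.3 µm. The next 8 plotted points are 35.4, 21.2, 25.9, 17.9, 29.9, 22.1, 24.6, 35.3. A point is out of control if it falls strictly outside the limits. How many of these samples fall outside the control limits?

Compare each point to [13.3, 31.1]: sample 1 = 35.4 > UCL; sample 8 = 35.3 > UCL.

2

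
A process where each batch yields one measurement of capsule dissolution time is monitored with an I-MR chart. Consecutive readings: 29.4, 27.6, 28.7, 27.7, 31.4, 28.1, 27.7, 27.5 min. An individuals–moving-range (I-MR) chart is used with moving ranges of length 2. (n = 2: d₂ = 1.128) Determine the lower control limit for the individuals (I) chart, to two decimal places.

X̄ = (29.4 + 27.6 + 28.7 + 27.7 + 31.4 + 28.1 + 27.7 + 27.5) / 8 = 28.5125
Moving ranges: 1.8, 1.1, 1.0, 3.7, 3.3, 0.4, 0.2; M̄R̄ = 11.5000 / 7 = 1.6429
LCL = X̄ − 3·M̄R̄/d₂ = 28.5125 − 3 × 1.6429 / 1.128 = 24.1432

24.14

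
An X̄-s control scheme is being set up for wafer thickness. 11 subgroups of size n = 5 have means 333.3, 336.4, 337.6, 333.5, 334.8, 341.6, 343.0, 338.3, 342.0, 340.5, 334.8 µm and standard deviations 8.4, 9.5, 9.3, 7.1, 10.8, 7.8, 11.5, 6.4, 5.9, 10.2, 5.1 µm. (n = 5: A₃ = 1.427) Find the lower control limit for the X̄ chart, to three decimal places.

X̄̄ = (333.3 + 336.4 + 337.6 + 333.5 + 334.8 + 341.6 + 343.0 + 338.3 + 342.0 + 340.5 + 334.8) / 11 = 337.8000
s̄ = (8.4 + 9.5 + 9.3 + 7.1 + 10.8 + 7.8 + 11.5 + 6.4 + 5.9 + 10.2 + 5.1) / 11 = 8.3636
LCL = X̄̄ − A₃·s̄ = 337.8000 − 1.427 × 8.3636 = 325.8651

325.865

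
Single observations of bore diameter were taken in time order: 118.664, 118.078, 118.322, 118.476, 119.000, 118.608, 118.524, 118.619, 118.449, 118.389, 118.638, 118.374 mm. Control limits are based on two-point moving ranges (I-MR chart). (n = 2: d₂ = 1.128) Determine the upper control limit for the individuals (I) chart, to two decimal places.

X̄ = (118.664 + 118.078 + 118.322 + 118.476 + 119.000 + 118.608 + 118.524 + 118.619 + 118.449 + 118.389 + 118.638 + 118.374) / 12 = 118.5118
Moving ranges: 0.586, 0.244, 0.154, 0.524, 0.392, 0.084, 0.095, 0.170, 0.060, 0.249, 0.264; M̄R̄ = 2.8220 / 11 = 0.2565
UCL = X̄ + 3·M̄R̄/d₂ = 118.5118 + 3 × 0.2565 / 1.128 = 119.1941

119.19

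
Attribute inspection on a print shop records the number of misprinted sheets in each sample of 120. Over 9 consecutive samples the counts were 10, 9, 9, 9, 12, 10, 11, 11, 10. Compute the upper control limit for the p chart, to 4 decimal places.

p̄ = Σdᵢ / (k·n) = 91 / (9 × 120) = 0.08426
UCL = p̄ + 3·√(p̄(1−p̄)/n) = 0.08426 + 3 × √(0.08426×0.91574/120) = 0.08426 + 3 × 0.02536 = 0.16033

0.1603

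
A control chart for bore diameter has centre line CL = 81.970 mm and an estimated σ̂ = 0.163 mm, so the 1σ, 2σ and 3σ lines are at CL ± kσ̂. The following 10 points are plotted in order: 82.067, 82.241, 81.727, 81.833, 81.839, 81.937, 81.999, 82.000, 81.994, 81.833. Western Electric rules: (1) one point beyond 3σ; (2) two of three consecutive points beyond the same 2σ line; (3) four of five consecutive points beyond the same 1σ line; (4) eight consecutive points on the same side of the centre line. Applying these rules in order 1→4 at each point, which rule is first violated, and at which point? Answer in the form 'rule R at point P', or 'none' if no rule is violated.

Zone of each point (C = within 1σ̂, B = 1σ̂–2σ̂, A = 2σ̂–3σ̂, * = beyond 3σ̂; sign = side of CL): 1:+C, 2:+B, 3:-B, 4:-C, 5:-C, 6:-C, 7:+C, 8:+C, 9:+C, 10:-C
No rule fires across all 10 points.

none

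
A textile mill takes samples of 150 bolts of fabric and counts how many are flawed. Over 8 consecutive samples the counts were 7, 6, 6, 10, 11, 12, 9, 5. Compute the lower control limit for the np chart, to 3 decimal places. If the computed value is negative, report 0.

0.000

p̄ = Σdᵢ / (k·n) = 66 / (8 × 150) = 0.05500
LCL = np̄ − 3·√(np̄(1−p̄)) = 8.2500 − 3 × 2.7922 = -0.1265 → 0 (negative, so LCL = 0)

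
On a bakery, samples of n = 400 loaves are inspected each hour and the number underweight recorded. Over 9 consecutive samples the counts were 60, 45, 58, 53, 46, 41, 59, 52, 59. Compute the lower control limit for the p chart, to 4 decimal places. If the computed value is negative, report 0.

p̄ = Σdᵢ / (k·n) = 473 / (9 × 400) = 0.13139
LCL = p̄ − 3·√(p̄(1−p̄)/n) = 0.13139 − 3 × 0.01689 = 0.08072

0.0807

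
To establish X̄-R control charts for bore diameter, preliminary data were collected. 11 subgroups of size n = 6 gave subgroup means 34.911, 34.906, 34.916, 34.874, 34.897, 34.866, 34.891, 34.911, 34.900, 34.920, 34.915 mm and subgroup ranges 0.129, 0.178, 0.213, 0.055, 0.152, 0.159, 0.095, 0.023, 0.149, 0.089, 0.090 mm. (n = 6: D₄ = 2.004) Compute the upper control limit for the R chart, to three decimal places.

R̄ = (0.129 + 0.178 + 0.213 + 0.055 + 0.152 + 0.159 + 0.095 + 0.023 + 0.149 + 0.089 + 0.090) / 11 = 1.3320 / 11 = 0.1211
UCL_R = D₄·R̄ = 2.004 × 0.1211 = 0.2427

0.243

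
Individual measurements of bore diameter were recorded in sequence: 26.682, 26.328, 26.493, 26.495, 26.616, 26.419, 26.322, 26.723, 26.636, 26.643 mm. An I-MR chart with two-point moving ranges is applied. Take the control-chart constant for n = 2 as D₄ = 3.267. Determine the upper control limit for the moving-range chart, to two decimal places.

Moving ranges: 0.354, 0.165, 0.002, 0.121, 0.197, 0.097, 0.401, 0.087, 0.007; M̄R̄ = 1.4310 / 9 = 0.1590
UCL_MR = D₄·M̄R̄ = 3.267 × 0.1590 = 0.5195

0.52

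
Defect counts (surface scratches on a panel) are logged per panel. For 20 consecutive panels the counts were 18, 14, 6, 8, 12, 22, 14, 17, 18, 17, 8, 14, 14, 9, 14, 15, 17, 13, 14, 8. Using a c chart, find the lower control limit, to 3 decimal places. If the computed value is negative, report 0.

c̄ = (18 + 14 + 6 + 8 + 12 + 22 + 14 + 17 + 18 + 17 + 8 + 14 + 14 + 9 + 14 + 15 + 17 + 13 + 14 + 8) / 20 = 272 / 20 = 13.6000
LCL = c̄ − 3√c̄ = 13.6000 − 3 × 3.6878 = 2.5365

2.537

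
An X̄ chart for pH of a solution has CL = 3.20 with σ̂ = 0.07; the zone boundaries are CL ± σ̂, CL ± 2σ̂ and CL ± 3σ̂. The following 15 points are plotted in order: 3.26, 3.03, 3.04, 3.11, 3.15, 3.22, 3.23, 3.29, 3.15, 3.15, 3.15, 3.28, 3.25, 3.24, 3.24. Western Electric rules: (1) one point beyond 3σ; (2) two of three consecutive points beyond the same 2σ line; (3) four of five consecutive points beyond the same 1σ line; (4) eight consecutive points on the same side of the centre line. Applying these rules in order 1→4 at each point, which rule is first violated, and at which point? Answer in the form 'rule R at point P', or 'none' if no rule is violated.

Zone of each point (C = within 1σ̂, B = 1σ̂–2σ̂, A = 2σ̂–3σ̂, * = beyond 3σ̂; sign = side of CL): 1:+C, 2:-A, 3:-A, 4:-B, 5:-C, 6:+C, 7:+C, 8:+B, 9:-C, 10:-C, 11:-C, 12:+B, 13:+C, 14:+C, 15:+C
Rule 2 (two of three consecutive points beyond the same 2σ limit) is satisfied at point 3.

rule 2 at point 3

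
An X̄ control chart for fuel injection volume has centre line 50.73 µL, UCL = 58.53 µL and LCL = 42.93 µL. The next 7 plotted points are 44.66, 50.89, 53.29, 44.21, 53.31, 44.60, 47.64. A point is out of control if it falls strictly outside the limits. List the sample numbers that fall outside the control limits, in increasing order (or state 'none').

All 7 points lie within [42.93, 58.53].

none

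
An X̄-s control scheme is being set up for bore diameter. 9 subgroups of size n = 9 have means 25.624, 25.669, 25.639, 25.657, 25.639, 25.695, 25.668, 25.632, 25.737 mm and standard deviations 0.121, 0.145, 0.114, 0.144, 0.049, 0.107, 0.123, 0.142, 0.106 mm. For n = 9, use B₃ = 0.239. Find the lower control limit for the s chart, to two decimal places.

0.03

s̄ = (0.121 + 0.145 + 0.114 + 0.144 + 0.049 + 0.107 + 0.123 + 0.142 + 0.106) / 9 = 0.1168
LCL_s = B₃·s̄ = 0.239 × 0.1168 = 0.0279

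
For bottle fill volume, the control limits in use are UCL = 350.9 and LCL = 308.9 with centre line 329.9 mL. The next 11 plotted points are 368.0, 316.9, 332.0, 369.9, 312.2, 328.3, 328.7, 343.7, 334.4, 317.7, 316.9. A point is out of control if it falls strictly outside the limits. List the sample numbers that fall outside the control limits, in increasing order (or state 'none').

1, 4

Compare each point to [308.9, 350.9]: sample 1 = 368.0 > UCL; sample 4 = 369.9 > UCL.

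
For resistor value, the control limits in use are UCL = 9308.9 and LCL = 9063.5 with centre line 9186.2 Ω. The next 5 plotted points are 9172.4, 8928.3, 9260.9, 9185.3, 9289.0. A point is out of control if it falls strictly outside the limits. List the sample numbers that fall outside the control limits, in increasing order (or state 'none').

2

Compare each point to [9063.5, 9308.9]: sample 2 = 8928.3 < LCL.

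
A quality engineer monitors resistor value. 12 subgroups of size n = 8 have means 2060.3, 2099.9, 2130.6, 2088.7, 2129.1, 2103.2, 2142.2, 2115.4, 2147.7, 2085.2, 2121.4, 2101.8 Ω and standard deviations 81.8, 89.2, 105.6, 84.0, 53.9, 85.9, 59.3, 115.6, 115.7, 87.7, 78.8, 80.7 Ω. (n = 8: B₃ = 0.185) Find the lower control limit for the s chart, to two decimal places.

s̄ = (81.8 + 89.2 + 105.6 + 84.0 + 53.9 + 85.9 + 59.3 + 115.6 + 115.7 + 87.7 + 78.8 + 80.7) / 12 = 86.5167
LCL_s = B₃·s̄ = 0.185 × 86.5167 = 16.0056

16.01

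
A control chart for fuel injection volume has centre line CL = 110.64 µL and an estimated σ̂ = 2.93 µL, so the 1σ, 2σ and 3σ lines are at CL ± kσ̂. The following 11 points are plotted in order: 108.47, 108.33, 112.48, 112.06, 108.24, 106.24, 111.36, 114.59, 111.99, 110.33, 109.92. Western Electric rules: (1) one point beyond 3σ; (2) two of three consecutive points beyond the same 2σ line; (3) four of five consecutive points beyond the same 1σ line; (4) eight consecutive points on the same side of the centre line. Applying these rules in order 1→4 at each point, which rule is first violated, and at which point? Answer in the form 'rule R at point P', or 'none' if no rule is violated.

Zone of each point (C = within 1σ̂, B = 1σ̂–2σ̂, A = 2σ̂–3σ̂, * = beyond 3σ̂; sign = side of CL): 1:-C, 2:-C, 3:+C, 4:+C, 5:-C, 6:-B, 7:+C, 8:+B, 9:+C, 10:-C, 11:-C
No rule fires across all 11 points.

none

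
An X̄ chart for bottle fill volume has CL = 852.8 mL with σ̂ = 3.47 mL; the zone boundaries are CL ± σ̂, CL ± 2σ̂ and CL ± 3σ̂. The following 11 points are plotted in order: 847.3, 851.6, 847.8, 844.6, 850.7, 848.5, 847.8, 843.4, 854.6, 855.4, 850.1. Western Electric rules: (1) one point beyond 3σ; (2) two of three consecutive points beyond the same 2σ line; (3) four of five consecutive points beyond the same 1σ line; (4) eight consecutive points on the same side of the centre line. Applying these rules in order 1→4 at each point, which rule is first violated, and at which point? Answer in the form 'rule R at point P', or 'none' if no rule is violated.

rule 3 at point 7

Zone of each point (C = within 1σ̂, B = 1σ̂–2σ̂, A = 2σ̂–3σ̂, * = beyond 3σ̂; sign = side of CL): 1:-B, 2:-C, 3:-B, 4:-A, 5:-C, 6:-B, 7:-B, 8:-A, 9:+C, 10:+C, 11:-C
Rule 3 (four of five consecutive points beyond the same 1σ limit) is satisfied at point 7.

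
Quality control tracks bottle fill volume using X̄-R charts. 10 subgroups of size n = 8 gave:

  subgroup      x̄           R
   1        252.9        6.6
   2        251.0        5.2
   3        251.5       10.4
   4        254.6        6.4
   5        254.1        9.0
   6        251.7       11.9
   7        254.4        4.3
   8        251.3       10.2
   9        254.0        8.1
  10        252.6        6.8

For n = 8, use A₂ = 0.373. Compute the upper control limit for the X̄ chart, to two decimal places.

255.75

X̄̄ = (252.9 + 251.0 + 251.5 + 254.6 + 254.1 + 251.7 + 254.4 + 251.3 + 254.0 + 252.6) / 10 = 2528.1000 / 10 = 252.8100
R̄ = (6.6 + 5.2 + 10.4 + 6.4 + 9.0 + 11.9 + 4.3 + 10.2 + 8.1 + 6.8) / 10 = 78.9000 / 10 = 7.8900
UCL = X̄̄ + A₂·R̄ = 252.8100 + 0.373 × 7.8900 = 255.7530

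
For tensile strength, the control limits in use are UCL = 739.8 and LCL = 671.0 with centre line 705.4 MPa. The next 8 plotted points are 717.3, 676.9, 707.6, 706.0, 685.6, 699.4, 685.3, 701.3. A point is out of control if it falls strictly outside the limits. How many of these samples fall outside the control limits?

All 8 points lie within [671.0, 739.8].

0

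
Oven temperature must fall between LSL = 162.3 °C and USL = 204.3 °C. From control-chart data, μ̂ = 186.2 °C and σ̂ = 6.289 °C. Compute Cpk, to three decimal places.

Cpu = (USL − μ̂) / (3σ̂) = (204.3 − 186.2) / (3 × 6.289) = 0.9593; Cpl = (μ̂ − LSL) / (3σ̂) = (186.2 − 162.3) / (3 × 6.289) = 1.2668; Cpk = min(Cpu, Cpl) = 0.9593

0.959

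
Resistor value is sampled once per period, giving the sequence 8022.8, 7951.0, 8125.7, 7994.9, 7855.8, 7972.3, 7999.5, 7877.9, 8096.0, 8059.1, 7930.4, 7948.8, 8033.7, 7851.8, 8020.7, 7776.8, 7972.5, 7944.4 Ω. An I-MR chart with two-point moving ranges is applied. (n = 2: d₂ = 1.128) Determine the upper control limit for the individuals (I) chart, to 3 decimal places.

X̄ = (8022.8 + 7951.0 + 8125.7 + 7994.9 + 7855.8 + 7972.3 + 7999.5 + 7877.9 + 8096.0 + 8059.1 + 7930.4 + 7948.8 + 8033.7 + 7851.8 + 8020.7 + 7776.8 + 7972.5 + 7944.4) / 18 = 7968.5611
Moving ranges: 71.8, 174.7, 130.8, 139.1, 116.5, 27.2, 121.6, 218.1, 36.9, 128.7, 18.4, 84.9, 181.9, 168.9, 243.9, 195.7, 28.1; M̄R̄ = 2087.2000 / 17 = 122.7765
UCL = X̄ + 3·M̄R̄/d₂ = 7968.5611 + 3 × 122.7765 / 1.128 = 8295.0943

8295.094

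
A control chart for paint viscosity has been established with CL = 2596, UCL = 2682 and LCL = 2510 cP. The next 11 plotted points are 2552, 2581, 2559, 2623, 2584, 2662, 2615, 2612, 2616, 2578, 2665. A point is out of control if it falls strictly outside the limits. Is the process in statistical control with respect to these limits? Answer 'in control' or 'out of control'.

in control

All 11 points lie within [2510, 2682].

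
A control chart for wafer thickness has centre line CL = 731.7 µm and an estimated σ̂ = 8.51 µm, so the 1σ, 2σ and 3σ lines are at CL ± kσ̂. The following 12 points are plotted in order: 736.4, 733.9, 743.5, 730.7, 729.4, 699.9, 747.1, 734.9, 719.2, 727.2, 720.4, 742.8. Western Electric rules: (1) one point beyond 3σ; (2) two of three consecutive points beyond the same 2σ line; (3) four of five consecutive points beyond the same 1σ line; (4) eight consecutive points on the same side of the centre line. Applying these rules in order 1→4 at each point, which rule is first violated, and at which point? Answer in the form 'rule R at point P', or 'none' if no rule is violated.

rule 1 at point 6

Zone of each point (C = within 1σ̂, B = 1σ̂–2σ̂, A = 2σ̂–3σ̂, * = beyond 3σ̂; sign = side of CL): 1:+C, 2:+C, 3:+B, 4:-C, 5:-C, 6:-*, 7:+B, 8:+C, 9:-B, 10:-C, 11:-B, 12:+B
Rule 1 (one point beyond the 3σ limits) is satisfied at point 6.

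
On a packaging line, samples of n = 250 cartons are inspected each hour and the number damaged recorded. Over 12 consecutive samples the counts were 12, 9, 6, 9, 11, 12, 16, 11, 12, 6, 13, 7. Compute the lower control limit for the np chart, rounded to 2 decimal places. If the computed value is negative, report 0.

0.89

p̄ = Σdᵢ / (k·n) = 124 / (12 × 250) = 0.04133
LCL = np̄ − 3·√(np̄(1−p̄)) = 10.3333 − 3 × 3.1474 = 0.8911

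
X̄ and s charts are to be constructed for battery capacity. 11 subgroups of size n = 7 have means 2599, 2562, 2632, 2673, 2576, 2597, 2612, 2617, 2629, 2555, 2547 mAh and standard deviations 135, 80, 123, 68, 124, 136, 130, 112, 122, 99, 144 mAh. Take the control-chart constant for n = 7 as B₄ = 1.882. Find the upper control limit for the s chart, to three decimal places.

217.799

s̄ = (135 + 80 + 123 + 68 + 124 + 136 + 130 + 112 + 122 + 99 + 144) / 11 = 115.7273
UCL_s = B₄·s̄ = 1.882 × 115.7273 = 217.7987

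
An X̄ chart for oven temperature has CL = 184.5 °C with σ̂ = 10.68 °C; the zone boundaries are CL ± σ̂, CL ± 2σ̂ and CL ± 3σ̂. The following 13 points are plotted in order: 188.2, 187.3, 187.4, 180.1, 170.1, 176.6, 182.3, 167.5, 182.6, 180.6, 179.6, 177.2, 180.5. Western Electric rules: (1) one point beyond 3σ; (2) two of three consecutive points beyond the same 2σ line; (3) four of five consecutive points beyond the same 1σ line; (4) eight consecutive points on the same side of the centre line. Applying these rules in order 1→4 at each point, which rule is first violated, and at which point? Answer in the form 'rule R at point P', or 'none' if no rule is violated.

rule 4 at point 11

Zone of each point (C = within 1σ̂, B = 1σ̂–2σ̂, A = 2σ̂–3σ̂, * = beyond 3σ̂; sign = side of CL): 1:+C, 2:+C, 3:+C, 4:-C, 5:-B, 6:-C, 7:-C, 8:-B, 9:-C, 10:-C, 11:-C, 12:-C, 13:-C
Rule 4 (eight consecutive points on the same side of the centre line) is satisfied at point 11.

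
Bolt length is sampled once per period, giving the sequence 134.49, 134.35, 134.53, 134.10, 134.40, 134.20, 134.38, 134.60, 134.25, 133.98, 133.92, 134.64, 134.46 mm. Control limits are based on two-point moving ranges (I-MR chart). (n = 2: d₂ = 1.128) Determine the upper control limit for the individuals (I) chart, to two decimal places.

135.05

X̄ = (134.49 + 134.35 + 134.53 + 134.10 + 134.40 + 134.20 + 134.38 + 134.60 + 134.25 + 133.98 + 133.92 + 134.64 + 134.46) / 13 = 134.3308
Moving ranges: 0.14, 0.18, 0.43, 0.30, 0.20, 0.18, 0.22, 0.35, 0.27, 0.06, 0.72, 0.18; M̄R̄ = 3.2300 / 12 = 0.2692
UCL = X̄ + 3·M̄R̄/d₂ = 134.3308 + 3 × 0.2692 / 1.128 = 135.0466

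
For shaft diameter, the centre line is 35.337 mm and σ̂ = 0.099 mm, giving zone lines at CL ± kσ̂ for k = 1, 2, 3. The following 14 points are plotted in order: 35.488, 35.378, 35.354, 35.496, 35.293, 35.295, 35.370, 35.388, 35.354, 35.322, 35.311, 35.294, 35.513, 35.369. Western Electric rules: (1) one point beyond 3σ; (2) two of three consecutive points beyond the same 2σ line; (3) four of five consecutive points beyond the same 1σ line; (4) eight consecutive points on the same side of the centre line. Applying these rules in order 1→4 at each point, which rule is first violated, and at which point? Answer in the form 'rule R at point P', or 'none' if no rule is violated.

none

Zone of each point (C = within 1σ̂, B = 1σ̂–2σ̂, A = 2σ̂–3σ̂, * = beyond 3σ̂; sign = side of CL): 1:+B, 2:+C, 3:+C, 4:+B, 5:-C, 6:-C, 7:+C, 8:+C, 9:+C, 10:-C, 11:-C, 12:-C, 13:+B, 14:+C
No rule fires across all 14 points.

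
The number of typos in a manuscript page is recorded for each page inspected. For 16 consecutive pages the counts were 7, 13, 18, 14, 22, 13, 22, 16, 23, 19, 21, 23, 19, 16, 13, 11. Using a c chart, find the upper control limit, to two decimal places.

29.20

c̄ = (7 + 13 + 18 + 14 + 22 + 13 + 22 + 16 + 23 + 19 + 21 + 23 + 19 + 16 + 13 + 11) / 16 = 270 / 16 = 16.8750
UCL = c̄ + 3√c̄ = 16.8750 + 3 × √16.8750 = 16.8750 + 3 × 4.1079 = 29.1988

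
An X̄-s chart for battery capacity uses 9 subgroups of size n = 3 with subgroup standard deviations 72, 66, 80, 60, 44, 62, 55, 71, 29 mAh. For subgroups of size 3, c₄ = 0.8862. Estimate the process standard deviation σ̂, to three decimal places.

s̄ = (72 + 66 + 80 + 60 + 44 + 62 + 55 + 71 + 29) / 9 = 59.8889
σ̂ = s̄ / c₄ = 59.8889 / 0.8862 = 67.5794

67.579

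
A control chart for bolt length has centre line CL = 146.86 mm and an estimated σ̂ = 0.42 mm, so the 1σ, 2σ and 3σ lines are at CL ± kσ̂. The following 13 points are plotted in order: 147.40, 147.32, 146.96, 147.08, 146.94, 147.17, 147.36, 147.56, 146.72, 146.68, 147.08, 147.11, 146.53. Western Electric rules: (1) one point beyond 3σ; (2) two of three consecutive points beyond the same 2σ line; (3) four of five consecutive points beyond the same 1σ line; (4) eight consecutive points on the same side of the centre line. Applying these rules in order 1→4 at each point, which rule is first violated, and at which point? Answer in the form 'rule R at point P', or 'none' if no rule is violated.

rule 4 at point 8

Zone of each point (C = within 1σ̂, B = 1σ̂–2σ̂, A = 2σ̂–3σ̂, * = beyond 3σ̂; sign = side of CL): 1:+B, 2:+B, 3:+C, 4:+C, 5:+C, 6:+C, 7:+B, 8:+B, 9:-C, 10:-C, 11:+C, 12:+C, 13:-C
Rule 4 (eight consecutive points on the same side of the centre line) is satisfied at point 8.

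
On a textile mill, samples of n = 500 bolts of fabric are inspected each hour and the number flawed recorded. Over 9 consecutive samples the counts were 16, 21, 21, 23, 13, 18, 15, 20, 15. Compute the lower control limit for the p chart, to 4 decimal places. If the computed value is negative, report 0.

p̄ = Σdᵢ / (k·n) = 162 / (9 × 500) = 0.03600
LCL = p̄ − 3·√(p̄(1−p̄)/n) = 0.03600 − 3 × 0.00833 = 0.01101

0.0110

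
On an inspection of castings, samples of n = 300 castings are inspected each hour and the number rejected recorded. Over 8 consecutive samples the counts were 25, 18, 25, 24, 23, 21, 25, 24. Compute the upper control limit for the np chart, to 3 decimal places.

36.984

p̄ = Σdᵢ / (k·n) = 185 / (8 × 300) = 0.07708
UCL = np̄ + 3·√(np̄(1−p̄)) = 23.1250 + 3 × √(23.1250×0.92292) = 23.1250 + 3 × 4.6198 = 36.9844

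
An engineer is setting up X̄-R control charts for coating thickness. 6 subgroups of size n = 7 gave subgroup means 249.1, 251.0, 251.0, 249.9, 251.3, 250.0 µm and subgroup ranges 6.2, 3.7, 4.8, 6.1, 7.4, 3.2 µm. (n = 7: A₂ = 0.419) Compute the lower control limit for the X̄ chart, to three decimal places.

248.191

X̄̄ = (249.1 + 251.0 + 251.0 + 249.9 + 251.3 + 250.0) / 6 = 1502.3000 / 6 = 250.3833
R̄ = (6.2 + 3.7 + 4.8 + 6.1 + 7.4 + 3.2) / 6 = 31.4000 / 6 = 5.2333
LCL = X̄̄ − A₂·R̄ = 250.3833 − 0.419 × 5.2333 = 248.1906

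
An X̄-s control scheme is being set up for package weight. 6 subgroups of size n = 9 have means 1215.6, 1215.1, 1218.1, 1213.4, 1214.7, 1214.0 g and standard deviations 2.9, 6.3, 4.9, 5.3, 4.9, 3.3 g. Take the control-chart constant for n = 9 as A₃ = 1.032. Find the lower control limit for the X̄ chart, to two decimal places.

1210.40

X̄̄ = (1215.6 + 1215.1 + 1218.1 + 1213.4 + 1214.7 + 1214.0) / 6 = 1215.1500
s̄ = (2.9 + 6.3 + 4.9 + 5.3 + 4.9 + 3.3) / 6 = 4.6000
LCL = X̄̄ − A₃·s̄ = 1215.1500 − 1.032 × 4.6000 = 1210.4028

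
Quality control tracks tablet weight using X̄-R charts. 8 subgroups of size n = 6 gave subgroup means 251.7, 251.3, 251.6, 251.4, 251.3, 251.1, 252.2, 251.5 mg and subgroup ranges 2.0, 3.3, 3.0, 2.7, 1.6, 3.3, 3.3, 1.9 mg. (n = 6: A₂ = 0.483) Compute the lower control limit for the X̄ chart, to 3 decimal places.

250.239

X̄̄ = (251.7 + 251.3 + 251.6 + 251.4 + 251.3 + 251.1 + 252.2 + 251.5) / 8 = 2012.1000 / 8 = 251.5125
R̄ = (2.0 + 3.3 + 3.0 + 2.7 + 1.6 + 3.3 + 3.3 + 1.9) / 8 = 21.1000 / 8 = 2.6375
LCL = X̄̄ − A₂·R̄ = 251.5125 − 0.483 × 2.6375 = 250.2386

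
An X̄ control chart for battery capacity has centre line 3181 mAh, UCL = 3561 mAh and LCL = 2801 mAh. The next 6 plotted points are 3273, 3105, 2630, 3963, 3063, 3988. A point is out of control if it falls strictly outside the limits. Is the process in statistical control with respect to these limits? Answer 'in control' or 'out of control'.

out of control

Compare each point to [2801, 3561]: sample 3 = 2630 < LCL; sample 4 = 3963 > UCL; sample 6 = 3988 > UCL.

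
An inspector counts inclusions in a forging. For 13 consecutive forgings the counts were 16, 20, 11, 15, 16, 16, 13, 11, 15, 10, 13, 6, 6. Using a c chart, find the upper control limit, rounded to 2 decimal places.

23.71

c̄ = (16 + 20 + 11 + 15 + 16 + 16 + 13 + 11 + 15 + 10 + 13 + 6 + 6) / 13 = 168 / 13 = 12.9231
UCL = c̄ + 3√c̄ = 12.9231 + 3 × √12.9231 = 12.9231 + 3 × 3.5949 = 23.7077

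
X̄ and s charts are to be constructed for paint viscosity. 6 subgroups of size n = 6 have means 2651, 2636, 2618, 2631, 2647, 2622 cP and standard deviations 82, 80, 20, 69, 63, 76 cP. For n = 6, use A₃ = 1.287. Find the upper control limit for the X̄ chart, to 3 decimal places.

2717.822

X̄̄ = (2651 + 2636 + 2618 + 2631 + 2647 + 2622) / 6 = 2634.1667
s̄ = (82 + 80 + 20 + 69 + 63 + 76) / 6 = 65.0000
UCL = X̄̄ + A₃·s̄ = 2634.1667 + 1.287 × 65.0000 = 2717.8217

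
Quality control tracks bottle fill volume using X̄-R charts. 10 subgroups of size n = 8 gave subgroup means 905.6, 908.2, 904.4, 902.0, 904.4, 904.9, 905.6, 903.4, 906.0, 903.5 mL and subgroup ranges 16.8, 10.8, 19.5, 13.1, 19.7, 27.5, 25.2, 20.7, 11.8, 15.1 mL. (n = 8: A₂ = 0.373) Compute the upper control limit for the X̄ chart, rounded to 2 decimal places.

X̄̄ = (905.6 + 908.2 + 904.4 + 902.0 + 904.4 + 904.9 + 905.6 + 903.4 + 906.0 + 903.5) / 10 = 9048.0000 / 10 = 904.8000
R̄ = (16.8 + 10.8 + 19.5 + 13.1 + 19.7 + 27.5 + 25.2 + 20.7 + 11.8 + 15.1) / 10 = 180.2000 / 10 = 18.0200
UCL = X̄̄ + A₂·R̄ = 904.8000 + 0.373 × 18.0200 = 911.5215

911.52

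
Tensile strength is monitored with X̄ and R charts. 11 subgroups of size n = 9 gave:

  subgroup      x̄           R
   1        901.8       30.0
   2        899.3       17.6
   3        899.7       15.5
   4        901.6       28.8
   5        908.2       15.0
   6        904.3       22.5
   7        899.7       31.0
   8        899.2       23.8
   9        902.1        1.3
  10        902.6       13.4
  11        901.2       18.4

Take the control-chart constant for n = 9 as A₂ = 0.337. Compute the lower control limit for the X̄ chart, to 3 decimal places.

X̄̄ = (901.8 + 899.3 + 899.7 + 901.6 + 908.2 + 904.3 + 899.7 + 899.2 + 902.1 + 902.6 + 901.2) / 11 = 9919.7000 / 11 = 901.7909
R̄ = (30.0 + 17.6 + 15.5 + 28.8 + 15.0 + 22.5 + 31.0 + 23.8 + 1.3 + 13.4 + 18.4) / 11 = 217.3000 / 11 = 19.7545
LCL = X̄̄ − A₂·R̄ = 901.7909 − 0.337 × 19.7545 = 895.1336

895.134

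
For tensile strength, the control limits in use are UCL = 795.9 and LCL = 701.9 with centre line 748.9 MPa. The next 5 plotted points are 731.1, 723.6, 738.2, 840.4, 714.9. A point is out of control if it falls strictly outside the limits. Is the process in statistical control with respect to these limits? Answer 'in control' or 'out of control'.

out of control

Compare each point to [701.9, 795.9]: sample 4 = 840.4 > UCL.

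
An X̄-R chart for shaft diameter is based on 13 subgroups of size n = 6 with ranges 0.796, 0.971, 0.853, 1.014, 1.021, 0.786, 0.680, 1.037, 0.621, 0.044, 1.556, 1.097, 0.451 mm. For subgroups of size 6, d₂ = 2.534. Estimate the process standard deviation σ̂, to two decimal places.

R̄ = (0.796 + 0.971 + 0.853 + 1.014 + 1.021 + 0.786 + 0.680 + 1.037 + 0.621 + 0.044 + 1.556 + 1.097 + 0.451) / 13 = 0.8405
σ̂ = R̄ / d₂ = 0.8405 / 2.534 = 0.3317

0.33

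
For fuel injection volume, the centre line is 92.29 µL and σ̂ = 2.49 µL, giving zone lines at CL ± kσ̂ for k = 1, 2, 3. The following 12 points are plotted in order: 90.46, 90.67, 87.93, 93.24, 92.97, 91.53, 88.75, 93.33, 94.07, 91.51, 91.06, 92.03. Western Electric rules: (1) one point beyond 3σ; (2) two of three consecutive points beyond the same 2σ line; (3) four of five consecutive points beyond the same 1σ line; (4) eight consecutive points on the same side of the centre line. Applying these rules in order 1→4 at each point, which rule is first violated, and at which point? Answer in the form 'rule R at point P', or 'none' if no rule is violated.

Zone of each point (C = within 1σ̂, B = 1σ̂–2σ̂, A = 2σ̂–3σ̂, * = beyond 3σ̂; sign = side of CL): 1:-C, 2:-C, 3:-B, 4:+C, 5:+C, 6:-C, 7:-B, 8:+C, 9:+C, 10:-C, 11:-C, 12:-C
No rule fires across all 12 points.

none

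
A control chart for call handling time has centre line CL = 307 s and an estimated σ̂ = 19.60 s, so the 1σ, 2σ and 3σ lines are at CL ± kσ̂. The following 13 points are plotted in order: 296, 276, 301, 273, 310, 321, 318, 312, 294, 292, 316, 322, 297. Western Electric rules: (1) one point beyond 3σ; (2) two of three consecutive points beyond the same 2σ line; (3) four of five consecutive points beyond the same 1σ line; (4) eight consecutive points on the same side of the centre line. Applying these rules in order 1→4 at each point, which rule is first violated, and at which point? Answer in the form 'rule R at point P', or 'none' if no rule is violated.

none

Zone of each point (C = within 1σ̂, B = 1σ̂–2σ̂, A = 2σ̂–3σ̂, * = beyond 3σ̂; sign = side of CL): 1:-C, 2:-B, 3:-C, 4:-B, 5:+C, 6:+C, 7:+C, 8:+C, 9:-C, 10:-C, 11:+C, 12:+C, 13:-C
No rule fires across all 13 points.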